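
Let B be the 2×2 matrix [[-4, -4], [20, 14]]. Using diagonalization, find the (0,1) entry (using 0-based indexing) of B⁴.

-2080

Characteristic polynomial: r^2 - 10r + 24 = (r - 6)(r - 4), so the eigenvalues are 4, 6.
r=4: eigenvector (1, -2).
r=6: eigenvector (-2, 5).
P = [[1, -2], [-2, 5]], D = diag(4, 6), P⁻¹ = [[5, 2], [2, 1]].
B⁴ = P·diag(256, 1296)·P⁻¹ = [[-3904, -2080], [10400, 5456]].
The requested entry is -2080.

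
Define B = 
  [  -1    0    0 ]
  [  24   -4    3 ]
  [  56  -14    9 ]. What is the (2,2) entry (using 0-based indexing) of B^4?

471

Characteristic polynomial: μ^3 - 4μ^2 + μ + 6 = (μ - 3)(μ - 2)(μ + 1), so the eigenvalues are -1, 2, 3.
μ=-1: eigenvector (1, -6, -14).
μ=3: eigenvector (0, 3, 7).
μ=2: eigenvector (0, 1, 2).
P = [[1, 0, 0], [-6, 3, 1], [-14, 7, 2]], D = diag(-1, 3, 2), P⁻¹ = [[1, 0, 0], [2, -2, 1], [0, 7, -3]].
B⁴ = P·diag(1, 81, 16)·P⁻¹ = [[1, 0, 0], [480, -374, 195], [1120, -910, 471]].
The requested entry is 471.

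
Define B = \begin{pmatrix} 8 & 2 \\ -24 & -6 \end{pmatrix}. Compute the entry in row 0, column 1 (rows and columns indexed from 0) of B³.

Characteristic polynomial: t^2 - 2t = t(t - 2), so the eigenvalues are 0, 2.
t=2: eigenvector (1, -3).
t=0: eigenvector (-1, 4).
P = [[1, -1], [-3, 4]], D = diag(2, 0), P⁻¹ = [[4, 1], [3, 1]].
B³ = P·diag(8, 0)·P⁻¹ = [[32, 8], [-96, -24]].
The requested entry is 8.

8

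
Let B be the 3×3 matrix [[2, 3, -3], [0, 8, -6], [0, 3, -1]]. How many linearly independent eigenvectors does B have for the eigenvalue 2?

2

B − 2I = [[0, 3, -3], [0, 6, -6], [0, 3, -3]].
This matrix has rank 1, so its null space has dimension 3 − 1 = 2.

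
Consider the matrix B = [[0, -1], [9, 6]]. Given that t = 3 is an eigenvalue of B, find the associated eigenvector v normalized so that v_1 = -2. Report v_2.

B − 3I = [[-3, -1], [9, 3]].
Solving (B − 3I)v = 0 gives the eigenspace spanned by (-2, 6).
With v_1 = -2, v = (-2, 6), so v_2 = 6.

6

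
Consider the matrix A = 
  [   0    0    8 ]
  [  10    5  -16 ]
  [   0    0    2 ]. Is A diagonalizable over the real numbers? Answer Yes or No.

Yes

Characteristic polynomial: p(λ) = λ^3 - 7λ^2 + 10λ = λ(λ - 5)(λ - 2).
All 3 eigenvalues are distinct, so A is diagonalizable.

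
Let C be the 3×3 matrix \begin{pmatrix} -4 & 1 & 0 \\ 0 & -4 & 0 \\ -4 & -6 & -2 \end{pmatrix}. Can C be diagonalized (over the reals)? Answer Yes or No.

No

Characteristic polynomial: p(λ) = λ^3 + 10λ^2 + 32λ + 32 = (λ + 2)(λ + 4)^2.
λ = -4 has algebraic multiplicity 2; rank(C + 4I) = 2, so geometric multiplicity = 1.
Geometric multiplicity < algebraic multiplicity, so C is not diagonalizable.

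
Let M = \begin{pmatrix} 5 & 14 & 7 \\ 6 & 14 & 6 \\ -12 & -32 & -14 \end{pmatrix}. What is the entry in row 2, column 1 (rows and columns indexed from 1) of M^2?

42

Characteristic polynomial: μ^3 - 5μ^2 - 4μ + 20 = (μ - 5)(μ - 2)(μ + 2), so the eigenvalues are -2, 2, 5.
μ=-2: eigenvector (-1, 0, 1).
μ=2: eigenvector (0, 1, -2).
μ=5: eigenvector (1, 2, -4).
P = [[-1, 0, 1], [0, 1, 2], [1, -2, -4]], D = diag(-2, 2, 5), P⁻¹ = [[0, 2, 1], [-2, -3, -2], [1, 2, 1]].
M² = P·diag(4, 4, 25)·P⁻¹ = [[25, 42, 21], [42, 88, 42], [-84, -168, -80]].
The requested entry is 42.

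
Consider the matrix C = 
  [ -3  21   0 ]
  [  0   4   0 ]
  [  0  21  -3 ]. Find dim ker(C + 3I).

2

C + 3I = [[0, 21, 0], [0, 7, 0], [0, 21, 0]].
This matrix has rank 1, so its null space has dimension 3 − 1 = 2.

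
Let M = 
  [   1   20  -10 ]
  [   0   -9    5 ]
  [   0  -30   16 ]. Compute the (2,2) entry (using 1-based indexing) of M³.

-429

Characteristic polynomial: s^3 - 8s^2 + 13s - 6 = (s - 6)(s - 1)^2, so the eigenvalues are 1, 1, 6.
s=6: eigenvector (-2, 1, 3).
s=1: eigenvector (0, 1, 2).
s=1: eigenvector (1, 2, 4).
P = [[-2, 0, 1], [1, 1, 2], [3, 2, 4]], D = diag(6, 1, 1), P⁻¹ = [[0, -2, 1], [-2, 11, -5], [1, -4, 2]].
M³ = P·diag(216, 1, 1)·P⁻¹ = [[1, 860, -430], [0, -429, 215], [0, -1290, 646]].
The requested entry is -429.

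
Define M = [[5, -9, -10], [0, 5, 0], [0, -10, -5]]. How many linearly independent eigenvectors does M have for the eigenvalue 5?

1

M − 5I = [[0, -9, -10], [0, 0, 0], [0, -10, -10]].
This matrix has rank 2, so its null space has dimension 3 − 2 = 1.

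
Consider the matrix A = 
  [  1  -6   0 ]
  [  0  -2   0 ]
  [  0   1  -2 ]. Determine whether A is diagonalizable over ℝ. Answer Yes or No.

Characteristic polynomial: p(r) = r^3 + 3r^2 - 4 = (r - 1)(r + 2)^2.
r = -2 has algebraic multiplicity 2; rank(A + 2I) = 2, so geometric multiplicity = 1.
Geometric multiplicity < algebraic multiplicity, so A is not diagonalizable.

No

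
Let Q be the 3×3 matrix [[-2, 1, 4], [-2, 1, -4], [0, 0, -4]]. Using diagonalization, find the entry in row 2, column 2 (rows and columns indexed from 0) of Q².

Characteristic polynomial: μ^3 + 5μ^2 + 4μ = μ(μ + 1)(μ + 4), so the eigenvalues are -4, -1, 0.
μ=0: eigenvector (-1, -2, 0).
μ=-1: eigenvector (1, 1, 0).
μ=-4: eigenvector (-2, 0, 1).
P = [[-1, 1, -2], [-2, 1, 0], [0, 0, 1]], D = diag(0, -1, -4), P⁻¹ = [[1, -1, 2], [2, -1, 4], [0, 0, 1]].
Q² = P·diag(0, 1, 16)·P⁻¹ = [[2, -1, -28], [2, -1, 4], [0, 0, 16]].
The requested entry is 16.

16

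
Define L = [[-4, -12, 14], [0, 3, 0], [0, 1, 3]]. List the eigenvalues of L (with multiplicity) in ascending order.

-4, 3, 3

Characteristic polynomial: p(r) = r^3 - 2r^2 - 15r + 36 = (r - 3)^2(r + 4).
Roots (with multiplicity): -4, 3, 3.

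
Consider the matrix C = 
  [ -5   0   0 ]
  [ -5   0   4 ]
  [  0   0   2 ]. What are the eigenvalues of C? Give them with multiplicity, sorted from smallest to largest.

-5, 0, 2

Characteristic polynomial: p(λ) = λ^3 + 3λ^2 - 10λ = λ(λ - 2)(λ + 5).
Roots (with multiplicity): -5, 0, 2.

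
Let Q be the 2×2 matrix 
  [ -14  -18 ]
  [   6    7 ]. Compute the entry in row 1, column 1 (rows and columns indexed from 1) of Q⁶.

Characteristic polynomial: μ^2 + 7μ + 10 = (μ + 2)(μ + 5), so the eigenvalues are -5, -2.
μ=-2: eigenvector (-3, 2).
μ=-5: eigenvector (-2, 1).
P = [[-3, -2], [2, 1]], D = diag(-2, -5), P⁻¹ = [[1, 2], [-2, -3]].
Q⁶ = P·diag(64, 15625)·P⁻¹ = [[62308, 93366], [-31122, -46619]].
The requested entry is 62308.

62308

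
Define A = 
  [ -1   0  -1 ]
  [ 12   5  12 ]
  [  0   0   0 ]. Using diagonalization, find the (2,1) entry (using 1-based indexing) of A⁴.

1248

Characteristic polynomial: t^3 - 4t^2 - 5t = t(t - 5)(t + 1), so the eigenvalues are -1, 0, 5.
t=0: eigenvector (-1, 0, 1).
t=5: eigenvector (0, 1, 0).
t=-1: eigenvector (1, -2, 0).
P = [[-1, 0, 1], [0, 1, -2], [1, 0, 0]], D = diag(0, 5, -1), P⁻¹ = [[0, 0, 1], [2, 1, 2], [1, 0, 1]].
A⁴ = P·diag(0, 625, 1)·P⁻¹ = [[1, 0, 1], [1248, 625, 1248], [0, 0, 0]].
The requested entry is 1248.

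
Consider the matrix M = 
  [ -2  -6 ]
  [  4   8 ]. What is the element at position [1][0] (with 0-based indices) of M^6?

8064

Characteristic polynomial: t^2 - 6t + 8 = (t - 4)(t - 2), so the eigenvalues are 2, 4.
t=4: eigenvector (1, -1).
t=2: eigenvector (3, -2).
P = [[1, 3], [-1, -2]], D = diag(4, 2), P⁻¹ = [[-2, -3], [1, 1]].
M⁶ = P·diag(4096, 64)·P⁻¹ = [[-8000, -12096], [8064, 12160]].
The requested entry is 8064.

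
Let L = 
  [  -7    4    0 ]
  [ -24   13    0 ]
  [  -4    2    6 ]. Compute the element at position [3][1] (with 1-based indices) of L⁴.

-2684

Characteristic polynomial: s^3 - 12s^2 + 41s - 30 = (s - 6)(s - 5)(s - 1), so the eigenvalues are 1, 5, 6.
s=1: eigenvector (1, 2, 0).
s=5: eigenvector (1, 3, -2).
s=6: eigenvector (0, 0, 1).
P = [[1, 1, 0], [2, 3, 0], [0, -2, 1]], D = diag(1, 5, 6), P⁻¹ = [[3, -1, 0], [-2, 1, 0], [-4, 2, 1]].
L⁴ = P·diag(1, 625, 1296)·P⁻¹ = [[-1247, 624, 0], [-3744, 1873, 0], [-2684, 1342, 1296]].
The requested entry is -2684.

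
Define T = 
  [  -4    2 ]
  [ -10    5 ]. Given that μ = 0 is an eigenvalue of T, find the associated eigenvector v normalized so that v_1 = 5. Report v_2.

T = [[-4, 2], [-10, 5]].
Solving (T)v = 0 gives the eigenspace spanned by (5, 10).
With v_1 = 5, v = (5, 10), so v_2 = 10.

10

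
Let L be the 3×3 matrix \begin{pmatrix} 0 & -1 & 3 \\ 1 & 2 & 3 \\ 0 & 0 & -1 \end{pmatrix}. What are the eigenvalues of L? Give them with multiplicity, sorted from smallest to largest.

-1, 1, 1

Characteristic polynomial: p(μ) = μ^3 - μ^2 - μ + 1 = (μ - 1)^2(μ + 1).
Roots (with multiplicity): -1, 1, 1.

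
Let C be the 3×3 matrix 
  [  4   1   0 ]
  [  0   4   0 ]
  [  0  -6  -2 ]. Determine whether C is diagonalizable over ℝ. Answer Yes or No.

Characteristic polynomial: p(μ) = μ^3 - 6μ^2 + 32 = (μ - 4)^2(μ + 2).
μ = 4 has algebraic multiplicity 2; rank(C − 4I) = 2, so geometric multiplicity = 1.
Geometric multiplicity < algebraic multiplicity, so C is not diagonalizable.

No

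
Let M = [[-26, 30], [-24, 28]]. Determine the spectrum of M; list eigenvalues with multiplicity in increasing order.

Characteristic polynomial: p(λ) = λ^2 - 2λ - 8 = (λ - 4)(λ + 2).
Roots (with multiplicity): -2, 4.

-2, 4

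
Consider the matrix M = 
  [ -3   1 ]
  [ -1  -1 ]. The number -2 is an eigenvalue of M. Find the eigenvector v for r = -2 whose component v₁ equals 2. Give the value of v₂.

M + 2I = [[-1, 1], [-1, 1]].
Solving (M + 2I)v = 0 gives the eigenspace spanned by (2, 2).
With v₁ = 2, v = (2, 2), so v₂ = 2.

2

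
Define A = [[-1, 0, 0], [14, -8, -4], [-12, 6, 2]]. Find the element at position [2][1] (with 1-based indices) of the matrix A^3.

Characteristic polynomial: r^3 + 7r^2 + 14r + 8 = (r + 1)(r + 2)(r + 4), so the eigenvalues are -4, -2, -1.
r=-4: eigenvector (0, 1, -1).
r=-1: eigenvector (1, 2, 0).
r=-2: eigenvector (0, -2, 3).
P = [[0, 1, 0], [1, 2, -2], [-1, 0, 3]], D = diag(-4, -1, -2), P⁻¹ = [[-6, 3, 2], [1, 0, 0], [-2, 1, 1]].
A³ = P·diag(-64, -1, -8)·P⁻¹ = [[-1, 0, 0], [350, -176, -112], [-336, 168, 104]].
The requested entry is 350.

350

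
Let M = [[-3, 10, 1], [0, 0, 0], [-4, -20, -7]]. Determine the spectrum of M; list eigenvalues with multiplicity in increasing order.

-5, -5, 0

Characteristic polynomial: p(λ) = λ^3 + 10λ^2 + 25λ = λ(λ + 5)^2.
Roots (with multiplicity): -5, -5, 0.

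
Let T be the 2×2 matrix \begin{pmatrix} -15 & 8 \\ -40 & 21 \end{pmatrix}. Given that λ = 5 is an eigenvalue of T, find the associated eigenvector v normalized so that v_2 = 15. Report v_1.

6

T − 5I = [[-20, 8], [-40, 16]].
Solving (T − 5I)v = 0 gives the eigenspace spanned by (6, 15).
With v_2 = 15, v = (6, 15), so v_1 = 6.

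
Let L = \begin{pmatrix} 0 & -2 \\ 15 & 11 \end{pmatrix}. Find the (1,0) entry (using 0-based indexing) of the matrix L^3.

Characteristic polynomial: t^2 - 11t + 30 = (t - 6)(t - 5), so the eigenvalues are 5, 6.
t=6: eigenvector (1, -3).
t=5: eigenvector (2, -5).
P = [[1, 2], [-3, -5]], D = diag(6, 5), P⁻¹ = [[-5, -2], [3, 1]].
L³ = P·diag(216, 125)·P⁻¹ = [[-330, -182], [1365, 671]].
The requested entry is 1365.

1365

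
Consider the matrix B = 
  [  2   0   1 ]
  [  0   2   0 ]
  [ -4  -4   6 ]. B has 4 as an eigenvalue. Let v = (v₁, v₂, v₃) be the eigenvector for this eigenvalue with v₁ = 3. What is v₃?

B − 4I = [[-2, 0, 1], [0, -2, 0], [-4, -4, 2]].
Solving (B − 4I)v = 0 gives the eigenspace spanned by (3, 0, 6).
With v₁ = 3, v = (3, 0, 6), so v₃ = 6.

6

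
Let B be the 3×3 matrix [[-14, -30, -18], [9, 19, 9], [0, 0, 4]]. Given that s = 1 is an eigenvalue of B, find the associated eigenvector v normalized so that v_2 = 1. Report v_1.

B − 1I = [[-15, -30, -18], [9, 18, 9], [0, 0, 3]].
Solving (B − 1I)v = 0 gives the eigenspace spanned by (-2, 1, 0).
With v_2 = 1, v = (-2, 1, 0), so v_1 = -2.

-2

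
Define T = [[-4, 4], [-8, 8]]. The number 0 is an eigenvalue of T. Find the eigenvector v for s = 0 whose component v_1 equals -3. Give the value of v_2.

T = [[-4, 4], [-8, 8]].
Solving (T)v = 0 gives the eigenspace spanned by (-3, -3).
With v_1 = -3, v = (-3, -3), so v_2 = -3.

-3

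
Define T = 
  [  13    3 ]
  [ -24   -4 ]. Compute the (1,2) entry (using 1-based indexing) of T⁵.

Characteristic polynomial: s^2 - 9s + 20 = (s - 5)(s - 4), so the eigenvalues are 4, 5.
s=4: eigenvector (-1, 3).
s=5: eigenvector (3, -8).
P = [[-1, 3], [3, -8]], D = diag(4, 5), P⁻¹ = [[8, 3], [3, 1]].
T⁵ = P·diag(1024, 3125)·P⁻¹ = [[19933, 6303], [-50424, -15784]].
The requested entry is 6303.

6303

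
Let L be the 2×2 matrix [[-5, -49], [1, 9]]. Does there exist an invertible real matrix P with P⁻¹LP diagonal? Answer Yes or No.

Characteristic polynomial: p(μ) = μ^2 - 4μ + 4 = (μ - 2)^2.
μ = 2 has algebraic multiplicity 2; rank(L − 2I) = 1, so geometric multiplicity = 1.
Geometric multiplicity < algebraic multiplicity, so L is not diagonalizable.

No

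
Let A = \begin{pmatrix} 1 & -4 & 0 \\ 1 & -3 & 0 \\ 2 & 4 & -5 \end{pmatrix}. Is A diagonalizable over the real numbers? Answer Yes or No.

Characteristic polynomial: p(r) = r^3 + 7r^2 + 11r + 5 = (r + 1)^2(r + 5).
r = -1 has algebraic multiplicity 2; rank(A + 1I) = 2, so geometric multiplicity = 1.
Geometric multiplicity < algebraic multiplicity, so A is not diagonalizable.

No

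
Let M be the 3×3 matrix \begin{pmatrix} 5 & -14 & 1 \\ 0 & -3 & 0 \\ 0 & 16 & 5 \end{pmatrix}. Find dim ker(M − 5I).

1

M − 5I = [[0, -14, 1], [0, -8, 0], [0, 16, 0]].
This matrix has rank 2, so its null space has dimension 3 − 2 = 1.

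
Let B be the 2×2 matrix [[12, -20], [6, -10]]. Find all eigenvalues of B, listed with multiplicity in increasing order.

0, 2

Characteristic polynomial: p(r) = r^2 - 2r = r(r - 2).
Roots (with multiplicity): 0, 2.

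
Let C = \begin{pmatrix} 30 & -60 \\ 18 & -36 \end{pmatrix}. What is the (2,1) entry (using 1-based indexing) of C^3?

648

Characteristic polynomial: μ^2 + 6μ = μ(μ + 6), so the eigenvalues are -6, 0.
μ=0: eigenvector (2, 1).
μ=-6: eigenvector (-5, -3).
P = [[2, -5], [1, -3]], D = diag(0, -6), P⁻¹ = [[3, -5], [1, -2]].
C³ = P·diag(0, -216)·P⁻¹ = [[1080, -2160], [648, -1296]].
The requested entry is 648.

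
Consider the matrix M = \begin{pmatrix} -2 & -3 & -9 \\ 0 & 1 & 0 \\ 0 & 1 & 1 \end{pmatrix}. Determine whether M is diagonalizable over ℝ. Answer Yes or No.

Characteristic polynomial: p(μ) = μ^3 - 3μ + 2 = (μ - 1)^2(μ + 2).
μ = 1 has algebraic multiplicity 2; rank(M − 1I) = 2, so geometric multiplicity = 1.
Geometric multiplicity < algebraic multiplicity, so M is not diagonalizable.

No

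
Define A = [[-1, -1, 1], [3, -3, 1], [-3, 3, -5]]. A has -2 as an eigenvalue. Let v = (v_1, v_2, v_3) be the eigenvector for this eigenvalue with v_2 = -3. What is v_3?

-3

A + 2I = [[1, -1, 1], [3, -1, 1], [-3, 3, -3]].
Solving (A + 2I)v = 0 gives the eigenspace spanned by (0, -3, -3).
With v_2 = -3, v = (0, -3, -3), so v_3 = -3.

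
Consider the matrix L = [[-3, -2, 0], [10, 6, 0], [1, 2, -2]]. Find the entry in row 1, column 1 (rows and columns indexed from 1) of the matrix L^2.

Characteristic polynomial: t^3 - t^2 - 4t + 4 = (t - 2)(t - 1)(t + 2), so the eigenvalues are -2, 1, 2.
t=1: eigenvector (1, -2, -1).
t=2: eigenvector (-2, 5, 2).
t=-2: eigenvector (0, 0, 1).
P = [[1, -2, 0], [-2, 5, 0], [-1, 2, 1]], D = diag(1, 2, -2), P⁻¹ = [[5, 2, 0], [2, 1, 0], [1, 0, 1]].
L² = P·diag(1, 4, 4)·P⁻¹ = [[-11, -6, 0], [30, 16, 0], [15, 6, 4]].
The requested entry is -11.

-11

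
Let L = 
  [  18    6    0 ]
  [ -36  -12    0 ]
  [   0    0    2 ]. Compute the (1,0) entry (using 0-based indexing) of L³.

Characteristic polynomial: t^3 - 8t^2 + 12t = t(t - 6)(t - 2), so the eigenvalues are 0, 2, 6.
t=6: eigenvector (1, -2, 0).
t=0: eigenvector (-1, 3, 0).
t=2: eigenvector (0, 0, 1).
P = [[1, -1, 0], [-2, 3, 0], [0, 0, 1]], D = diag(6, 0, 2), P⁻¹ = [[3, 1, 0], [2, 1, 0], [0, 0, 1]].
L³ = P·diag(216, 0, 8)·P⁻¹ = [[648, 216, 0], [-1296, -432, 0], [0, 0, 8]].
The requested entry is -1296.

-1296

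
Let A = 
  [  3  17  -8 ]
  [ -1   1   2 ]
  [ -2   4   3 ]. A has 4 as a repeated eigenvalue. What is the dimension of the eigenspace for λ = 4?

A − 4I = [[-1, 17, -8], [-1, -3, 2], [-2, 4, -1]].
This matrix has rank 2, so its null space has dimension 3 − 2 = 1.

1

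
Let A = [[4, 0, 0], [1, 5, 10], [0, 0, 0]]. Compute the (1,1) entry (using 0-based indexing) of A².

Characteristic polynomial: r^3 - 9r^2 + 20r = r(r - 5)(r - 4), so the eigenvalues are 0, 4, 5.
r=4: eigenvector (1, -1, 0).
r=5: eigenvector (0, 1, 0).
r=0: eigenvector (0, -2, 1).
P = [[1, 0, 0], [-1, 1, -2], [0, 0, 1]], D = diag(4, 5, 0), P⁻¹ = [[1, 0, 0], [1, 1, 2], [0, 0, 1]].
A² = P·diag(16, 25, 0)·P⁻¹ = [[16, 0, 0], [9, 25, 50], [0, 0, 0]].
The requested entry is 25.

25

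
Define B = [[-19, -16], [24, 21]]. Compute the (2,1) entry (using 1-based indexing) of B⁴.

Characteristic polynomial: s^2 - 2s - 15 = (s - 5)(s + 3), so the eigenvalues are -3, 5.
s=5: eigenvector (2, -3).
s=-3: eigenvector (-1, 1).
P = [[2, -1], [-3, 1]], D = diag(5, -3), P⁻¹ = [[-1, -1], [-3, -2]].
B⁴ = P·diag(625, 81)·P⁻¹ = [[-1007, -1088], [1632, 1713]].
The requested entry is 1632.

1632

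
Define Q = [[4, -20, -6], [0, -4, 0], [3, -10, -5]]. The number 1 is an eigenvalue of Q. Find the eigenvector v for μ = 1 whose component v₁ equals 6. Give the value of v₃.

Q − 1I = [[3, -20, -6], [0, -5, 0], [3, -10, -6]].
Solving (Q − 1I)v = 0 gives the eigenspace spanned by (6, 0, 3).
With v₁ = 6, v = (6, 0, 3), so v₃ = 3.

3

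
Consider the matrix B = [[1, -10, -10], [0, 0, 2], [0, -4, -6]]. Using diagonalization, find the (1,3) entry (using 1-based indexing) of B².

30

Characteristic polynomial: r^3 + 5r^2 + 2r - 8 = (r - 1)(r + 2)(r + 4), so the eigenvalues are -4, -2, 1.
r=1: eigenvector (1, 0, 0).
r=-2: eigenvector (0, 1, -1).
r=-4: eigenvector (2, -1, 2).
P = [[1, 0, 2], [0, 1, -1], [0, -1, 2]], D = diag(1, -2, -4), P⁻¹ = [[1, -2, -2], [0, 2, 1], [0, 1, 1]].
B² = P·diag(1, 4, 16)·P⁻¹ = [[1, 30, 30], [0, -8, -12], [0, 24, 28]].
The requested entry is 30.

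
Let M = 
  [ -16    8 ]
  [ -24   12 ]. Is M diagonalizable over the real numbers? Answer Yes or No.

Yes

Characteristic polynomial: p(μ) = μ^2 + 4μ = μ(μ + 4).
All 2 eigenvalues are distinct, so M is diagonalizable.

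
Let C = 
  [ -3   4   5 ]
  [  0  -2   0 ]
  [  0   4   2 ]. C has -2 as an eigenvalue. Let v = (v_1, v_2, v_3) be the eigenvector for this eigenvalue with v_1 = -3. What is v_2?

3

C + 2I = [[-1, 4, 5], [0, 0, 0], [0, 4, 4]].
Solving (C + 2I)v = 0 gives the eigenspace spanned by (-3, 3, -3).
With v_1 = -3, v = (-3, 3, -3), so v_2 = 3.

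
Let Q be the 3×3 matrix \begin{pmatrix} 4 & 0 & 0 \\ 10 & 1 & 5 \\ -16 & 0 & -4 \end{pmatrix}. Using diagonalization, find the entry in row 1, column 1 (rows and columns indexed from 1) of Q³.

64

Characteristic polynomial: t^3 - t^2 - 16t + 16 = (t - 4)(t - 1)(t + 4), so the eigenvalues are -4, 1, 4.
t=4: eigenvector (1, 0, -2).
t=-4: eigenvector (0, 1, -1).
t=1: eigenvector (0, 1, 0).
P = [[1, 0, 0], [0, 1, 1], [-2, -1, 0]], D = diag(4, -4, 1), P⁻¹ = [[1, 0, 0], [-2, 0, -1], [2, 1, 1]].
Q³ = P·diag(64, -64, 1)·P⁻¹ = [[64, 0, 0], [130, 1, 65], [-256, 0, -64]].
The requested entry is 64.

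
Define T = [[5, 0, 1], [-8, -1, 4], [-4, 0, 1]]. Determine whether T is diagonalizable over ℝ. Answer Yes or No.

Characteristic polynomial: p(λ) = λ^3 - 5λ^2 + 3λ + 9 = (λ - 3)^2(λ + 1).
λ = 3 has algebraic multiplicity 2; rank(T − 3I) = 2, so geometric multiplicity = 1.
Geometric multiplicity < algebraic multiplicity, so T is not diagonalizable.

No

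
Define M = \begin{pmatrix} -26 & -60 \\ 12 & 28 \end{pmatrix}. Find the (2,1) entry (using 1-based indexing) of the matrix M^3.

144

Characteristic polynomial: r^2 - 2r - 8 = (r - 4)(r + 2), so the eigenvalues are -2, 4.
r=4: eigenvector (2, -1).
r=-2: eigenvector (5, -2).
P = [[2, 5], [-1, -2]], D = diag(4, -2), P⁻¹ = [[-2, -5], [1, 2]].
M³ = P·diag(64, -8)·P⁻¹ = [[-296, -720], [144, 352]].
The requested entry is 144.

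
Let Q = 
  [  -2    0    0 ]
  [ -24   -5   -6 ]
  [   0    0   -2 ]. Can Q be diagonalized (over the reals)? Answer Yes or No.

Characteristic polynomial: p(μ) = μ^3 + 9μ^2 + 24μ + 20 = (μ + 2)^2(μ + 5).
μ = -2 has algebraic multiplicity 2; rank(Q + 2I) = 1, so geometric multiplicity = 2.
Every eigenvalue has geometric = algebraic multiplicity, so Q is diagonalizable.

Yes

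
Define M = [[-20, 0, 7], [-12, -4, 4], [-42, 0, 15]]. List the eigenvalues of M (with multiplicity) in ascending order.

Characteristic polynomial: p(μ) = μ^3 + 9μ^2 + 14μ - 24 = (μ - 1)(μ + 4)(μ + 6).
Roots (with multiplicity): -6, -4, 1.

-6, -4, 1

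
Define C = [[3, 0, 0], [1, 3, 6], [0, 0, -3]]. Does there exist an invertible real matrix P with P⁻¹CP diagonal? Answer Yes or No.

Characteristic polynomial: p(t) = t^3 - 3t^2 - 9t + 27 = (t - 3)^2(t + 3).
t = 3 has algebraic multiplicity 2; rank(C − 3I) = 2, so geometric multiplicity = 1.
Geometric multiplicity < algebraic multiplicity, so C is not diagonalizable.

No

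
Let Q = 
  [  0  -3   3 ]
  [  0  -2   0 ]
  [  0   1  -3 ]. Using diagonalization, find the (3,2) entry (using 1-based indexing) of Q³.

Characteristic polynomial: s^3 + 5s^2 + 6s = s(s + 2)(s + 3), so the eigenvalues are -3, -2, 0.
s=0: eigenvector (1, 0, 0).
s=-2: eigenvector (0, 1, 1).
s=-3: eigenvector (-1, 0, 1).
P = [[1, 0, -1], [0, 1, 0], [0, 1, 1]], D = diag(0, -2, -3), P⁻¹ = [[1, -1, 1], [0, 1, 0], [0, -1, 1]].
Q³ = P·diag(0, -8, -27)·P⁻¹ = [[0, -27, 27], [0, -8, 0], [0, 19, -27]].
The requested entry is 19.

19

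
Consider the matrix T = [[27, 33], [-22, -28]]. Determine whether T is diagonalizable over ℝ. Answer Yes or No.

Yes

Characteristic polynomial: p(r) = r^2 + r - 30 = (r - 5)(r + 6).
All 2 eigenvalues are distinct, so T is diagonalizable.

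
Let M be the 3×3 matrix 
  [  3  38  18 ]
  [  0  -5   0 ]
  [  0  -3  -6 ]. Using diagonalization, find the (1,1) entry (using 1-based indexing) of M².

9

Characteristic polynomial: r^3 + 8r^2 - 3r - 90 = (r - 3)(r + 5)(r + 6), so the eigenvalues are -6, -5, 3.
r=3: eigenvector (1, 0, 0).
r=-6: eigenvector (-2, 0, 1).
r=-5: eigenvector (2, 1, -3).
P = [[1, -2, 2], [0, 0, 1], [0, 1, -3]], D = diag(3, -6, -5), P⁻¹ = [[1, 4, 2], [0, 3, 1], [0, 1, 0]].
M² = P·diag(9, 36, 25)·P⁻¹ = [[9, -130, -54], [0, 25, 0], [0, 33, 36]].
The requested entry is 9.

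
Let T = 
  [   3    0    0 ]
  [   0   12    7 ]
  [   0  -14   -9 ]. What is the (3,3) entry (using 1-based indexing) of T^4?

-593

Characteristic polynomial: λ^3 - 6λ^2 - λ + 30 = (λ - 5)(λ - 3)(λ + 2), so the eigenvalues are -2, 3, 5.
λ=5: eigenvector (0, 1, -1).
λ=3: eigenvector (1, 0, 0).
λ=-2: eigenvector (0, -1, 2).
P = [[0, 1, 0], [1, 0, -1], [-1, 0, 2]], D = diag(5, 3, -2), P⁻¹ = [[0, 2, 1], [1, 0, 0], [0, 1, 1]].
T⁴ = P·diag(625, 81, 16)·P⁻¹ = [[81, 0, 0], [0, 1234, 609], [0, -1218, -593]].
The requested entry is -593.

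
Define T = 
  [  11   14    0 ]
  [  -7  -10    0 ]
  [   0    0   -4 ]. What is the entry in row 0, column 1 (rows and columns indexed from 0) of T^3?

Characteristic polynomial: μ^3 + 3μ^2 - 16μ - 48 = (μ - 4)(μ + 3)(μ + 4), so the eigenvalues are -4, -3, 4.
μ=-4: eigenvector (0, 0, 1).
μ=4: eigenvector (2, -1, 0).
μ=-3: eigenvector (1, -1, 0).
P = [[0, 2, 1], [0, -1, -1], [1, 0, 0]], D = diag(-4, 4, -3), P⁻¹ = [[0, 0, 1], [1, 1, 0], [-1, -2, 0]].
T³ = P·diag(-64, 64, -27)·P⁻¹ = [[155, 182, 0], [-91, -118, 0], [0, 0, -64]].
The requested entry is 182.

182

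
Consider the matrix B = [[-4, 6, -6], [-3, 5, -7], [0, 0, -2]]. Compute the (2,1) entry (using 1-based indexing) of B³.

-9

Characteristic polynomial: μ^3 + μ^2 - 4μ - 4 = (μ - 2)(μ + 1)(μ + 2), so the eigenvalues are -2, -1, 2.
μ=2: eigenvector (1, 1, 0).
μ=-1: eigenvector (-2, -1, 0).
μ=-2: eigenvector (0, 1, 1).
P = [[1, -2, 0], [1, -1, 1], [0, 0, 1]], D = diag(2, -1, -2), P⁻¹ = [[-1, 2, -2], [-1, 1, -1], [0, 0, 1]].
B³ = P·diag(8, -1, -8)·P⁻¹ = [[-10, 18, -18], [-9, 17, -25], [0, 0, -8]].
The requested entry is -9.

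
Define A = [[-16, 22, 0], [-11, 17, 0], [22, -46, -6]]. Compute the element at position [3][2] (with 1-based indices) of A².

-22

Characteristic polynomial: s^3 + 5s^2 - 36s - 180 = (s - 6)(s + 5)(s + 6), so the eigenvalues are -6, -5, 6.
s=6: eigenvector (-1, -1, 2).
s=-5: eigenvector (2, 1, -2).
s=-6: eigenvector (0, 0, 1).
P = [[-1, 2, 0], [-1, 1, 0], [2, -2, 1]], D = diag(6, -5, -6), P⁻¹ = [[1, -2, 0], [1, -1, 0], [0, 2, 1]].
A² = P·diag(36, 25, 36)·P⁻¹ = [[14, 22, 0], [-11, 47, 0], [22, -22, 36]].
The requested entry is -22.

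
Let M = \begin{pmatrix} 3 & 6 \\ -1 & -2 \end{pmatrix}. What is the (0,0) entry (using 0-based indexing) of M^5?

3

Characteristic polynomial: s^2 - s = s(s - 1), so the eigenvalues are 0, 1.
s=1: eigenvector (-3, 1).
s=0: eigenvector (-2, 1).
P = [[-3, -2], [1, 1]], D = diag(1, 0), P⁻¹ = [[-1, -2], [1, 3]].
M⁵ = P·diag(1, 0)·P⁻¹ = [[3, 6], [-1, -2]].
The requested entry is 3.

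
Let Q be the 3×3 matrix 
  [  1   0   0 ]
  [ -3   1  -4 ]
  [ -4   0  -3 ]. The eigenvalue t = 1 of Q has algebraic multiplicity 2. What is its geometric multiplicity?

1

Q − 1I = [[0, 0, 0], [-3, 0, -4], [-4, 0, -4]].
This matrix has rank 2, so its null space has dimension 3 − 2 = 1.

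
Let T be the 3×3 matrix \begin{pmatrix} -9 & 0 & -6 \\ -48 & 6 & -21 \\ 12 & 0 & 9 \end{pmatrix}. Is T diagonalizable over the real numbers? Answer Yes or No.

Yes

Characteristic polynomial: p(r) = r^3 - 6r^2 - 9r + 54 = (r - 6)(r - 3)(r + 3).
All 3 eigenvalues are distinct, so T is diagonalizable.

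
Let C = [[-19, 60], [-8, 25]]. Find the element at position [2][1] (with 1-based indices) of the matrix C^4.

-1248

Characteristic polynomial: λ^2 - 6λ + 5 = (λ - 5)(λ - 1), so the eigenvalues are 1, 5.
λ=5: eigenvector (-5, -2).
λ=1: eigenvector (3, 1).
P = [[-5, 3], [-2, 1]], D = diag(5, 1), P⁻¹ = [[1, -3], [2, -5]].
C⁴ = P·diag(625, 1)·P⁻¹ = [[-3119, 9360], [-1248, 3745]].
The requested entry is -1248.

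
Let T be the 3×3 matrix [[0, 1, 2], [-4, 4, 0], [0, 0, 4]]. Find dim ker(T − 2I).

1

T − 2I = [[-2, 1, 2], [-4, 2, 0], [0, 0, 2]].
This matrix has rank 2, so its null space has dimension 3 − 2 = 1.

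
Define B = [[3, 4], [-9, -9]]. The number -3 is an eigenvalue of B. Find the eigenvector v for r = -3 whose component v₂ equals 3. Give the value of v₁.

B + 3I = [[6, 4], [-9, -6]].
Solving (B + 3I)v = 0 gives the eigenspace spanned by (-2, 3).
With v₂ = 3, v = (-2, 3), so v₁ = -2.

-2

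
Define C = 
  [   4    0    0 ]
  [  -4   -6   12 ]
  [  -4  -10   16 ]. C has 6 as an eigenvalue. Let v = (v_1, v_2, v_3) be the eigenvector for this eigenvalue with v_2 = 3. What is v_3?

3

C − 6I = [[-2, 0, 0], [-4, -12, 12], [-4, -10, 10]].
Solving (C − 6I)v = 0 gives the eigenspace spanned by (0, 3, 3).
With v_2 = 3, v = (0, 3, 3), so v_3 = 3.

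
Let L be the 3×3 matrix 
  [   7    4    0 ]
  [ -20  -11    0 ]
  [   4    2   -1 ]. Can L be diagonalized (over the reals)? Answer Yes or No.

Yes

Characteristic polynomial: p(λ) = λ^3 + 5λ^2 + 7λ + 3 = (λ + 1)^2(λ + 3).
λ = -1 has algebraic multiplicity 2; rank(L + 1I) = 1, so geometric multiplicity = 2.
Every eigenvalue has geometric = algebraic multiplicity, so L is diagonalizable.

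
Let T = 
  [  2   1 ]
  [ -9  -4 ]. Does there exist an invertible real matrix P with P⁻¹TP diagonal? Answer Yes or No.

No

Characteristic polynomial: p(s) = s^2 + 2s + 1 = (s + 1)^2.
s = -1 has algebraic multiplicity 2; rank(T + 1I) = 1, so geometric multiplicity = 1.
Geometric multiplicity < algebraic multiplicity, so T is not diagonalizable.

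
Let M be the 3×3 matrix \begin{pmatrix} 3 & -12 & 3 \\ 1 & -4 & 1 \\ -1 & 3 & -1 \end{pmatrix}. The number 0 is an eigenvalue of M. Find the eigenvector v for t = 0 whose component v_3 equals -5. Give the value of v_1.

M = [[3, -12, 3], [1, -4, 1], [-1, 3, -1]].
Solving (M)v = 0 gives the eigenspace spanned by (5, 0, -5).
With v_3 = -5, v = (5, 0, -5), so v_1 = 5.

5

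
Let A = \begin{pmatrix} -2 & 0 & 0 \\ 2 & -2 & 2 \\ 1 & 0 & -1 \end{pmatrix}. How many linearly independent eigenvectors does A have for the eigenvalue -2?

A + 2I = [[0, 0, 0], [2, 0, 2], [1, 0, 1]].
This matrix has rank 1, so its null space has dimension 3 − 1 = 2.

2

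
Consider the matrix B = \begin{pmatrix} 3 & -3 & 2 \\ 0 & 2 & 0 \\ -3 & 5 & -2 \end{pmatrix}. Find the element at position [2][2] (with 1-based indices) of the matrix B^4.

16

Characteristic polynomial: μ^3 - 3μ^2 + 2μ = μ(μ - 2)(μ - 1), so the eigenvalues are 0, 1, 2.
μ=0: eigenvector (2, 0, -3).
μ=2: eigenvector (-1, 1, 2).
μ=1: eigenvector (1, 0, -1).
P = [[2, -1, 1], [0, 1, 0], [-3, 2, -1]], D = diag(0, 2, 1), P⁻¹ = [[-1, 1, -1], [0, 1, 0], [3, -1, 2]].
B⁴ = P·diag(0, 16, 1)·P⁻¹ = [[3, -17, 2], [0, 16, 0], [-3, 33, -2]].
The requested entry is 16.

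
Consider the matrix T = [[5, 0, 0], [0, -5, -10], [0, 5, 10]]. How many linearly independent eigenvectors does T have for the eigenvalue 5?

2

T − 5I = [[0, 0, 0], [0, -10, -10], [0, 5, 5]].
This matrix has rank 1, so its null space has dimension 3 − 1 = 2.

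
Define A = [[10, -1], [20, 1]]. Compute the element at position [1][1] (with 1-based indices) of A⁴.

Characteristic polynomial: λ^2 - 11λ + 30 = (λ - 6)(λ - 5), so the eigenvalues are 5, 6.
λ=5: eigenvector (1, 5).
λ=6: eigenvector (-1, -4).
P = [[1, -1], [5, -4]], D = diag(5, 6), P⁻¹ = [[-4, 1], [-5, 1]].
A⁴ = P·diag(625, 1296)·P⁻¹ = [[3980, -671], [13420, -2059]].
The requested entry is 3980.

3980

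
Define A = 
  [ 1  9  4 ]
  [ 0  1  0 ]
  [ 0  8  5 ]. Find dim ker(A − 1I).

1

A − 1I = [[0, 9, 4], [0, 0, 0], [0, 8, 4]].
This matrix has rank 2, so its null space has dimension 3 − 2 = 1.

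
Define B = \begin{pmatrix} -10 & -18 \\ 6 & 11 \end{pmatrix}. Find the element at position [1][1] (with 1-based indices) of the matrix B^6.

-188

Characteristic polynomial: t^2 - t - 2 = (t - 2)(t + 1), so the eigenvalues are -1, 2.
t=-1: eigenvector (-2, 1).
t=2: eigenvector (-3, 2).
P = [[-2, -3], [1, 2]], D = diag(-1, 2), P⁻¹ = [[-2, -3], [1, 2]].
B⁶ = P·diag(1, 64)·P⁻¹ = [[-188, -378], [126, 253]].
The requested entry is -188.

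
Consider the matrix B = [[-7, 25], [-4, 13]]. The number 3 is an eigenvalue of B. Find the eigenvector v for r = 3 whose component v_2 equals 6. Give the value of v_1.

B − 3I = [[-10, 25], [-4, 10]].
Solving (B − 3I)v = 0 gives the eigenspace spanned by (15, 6).
With v_2 = 6, v = (15, 6), so v_1 = 15.

15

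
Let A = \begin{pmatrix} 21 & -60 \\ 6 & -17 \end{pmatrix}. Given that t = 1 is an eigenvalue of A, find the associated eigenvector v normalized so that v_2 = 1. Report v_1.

3

A − 1I = [[20, -60], [6, -18]].
Solving (A − 1I)v = 0 gives the eigenspace spanned by (3, 1).
With v_2 = 1, v = (3, 1), so v_1 = 3.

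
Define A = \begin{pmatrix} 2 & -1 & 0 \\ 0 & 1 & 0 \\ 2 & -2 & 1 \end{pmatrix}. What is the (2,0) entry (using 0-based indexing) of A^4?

Characteristic polynomial: λ^3 - 4λ^2 + 5λ - 2 = (λ - 2)(λ - 1)^2, so the eigenvalues are 1, 1, 2.
λ=2: eigenvector (1, 0, 2).
λ=1: eigenvector (1, 1, 0).
λ=1: eigenvector (0, 0, 1).
P = [[1, 1, 0], [0, 1, 0], [2, 0, 1]], D = diag(2, 1, 1), P⁻¹ = [[1, -1, 0], [0, 1, 0], [-2, 2, 1]].
A⁴ = P·diag(16, 1, 1)·P⁻¹ = [[16, -15, 0], [0, 1, 0], [30, -30, 1]].
The requested entry is 30.

30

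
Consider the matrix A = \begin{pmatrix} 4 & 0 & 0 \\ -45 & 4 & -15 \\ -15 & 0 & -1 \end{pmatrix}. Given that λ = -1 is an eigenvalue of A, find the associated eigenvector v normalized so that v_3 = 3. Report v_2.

A + 1I = [[5, 0, 0], [-45, 5, -15], [-15, 0, 0]].
Solving (A + 1I)v = 0 gives the eigenspace spanned by (0, 9, 3).
With v_3 = 3, v = (0, 9, 3), so v_2 = 9.

9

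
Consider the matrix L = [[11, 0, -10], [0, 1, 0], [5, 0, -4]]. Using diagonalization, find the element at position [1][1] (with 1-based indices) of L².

71

Characteristic polynomial: r^3 - 8r^2 + 13r - 6 = (r - 6)(r - 1)^2, so the eigenvalues are 1, 1, 6.
r=6: eigenvector (2, 0, 1).
r=1: eigenvector (0, 1, 0).
r=1: eigenvector (1, 0, 1).
P = [[2, 0, 1], [0, 1, 0], [1, 0, 1]], D = diag(6, 1, 1), P⁻¹ = [[1, 0, -1], [0, 1, 0], [-1, 0, 2]].
L² = P·diag(36, 1, 1)·P⁻¹ = [[71, 0, -70], [0, 1, 0], [35, 0, -34]].
The requested entry is 71.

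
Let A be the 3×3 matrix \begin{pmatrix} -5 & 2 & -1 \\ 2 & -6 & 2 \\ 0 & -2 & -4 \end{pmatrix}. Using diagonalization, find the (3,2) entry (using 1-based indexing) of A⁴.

Characteristic polynomial: t^3 + 15t^2 + 74t + 120 = (t + 4)(t + 5)(t + 6), so the eigenvalues are -6, -5, -4.
t=-5: eigenvector (3, -2, -4).
t=-4: eigenvector (1, 0, -1).
t=-6: eigenvector (-1, 1, 1).
P = [[3, 1, -1], [-2, 0, 1], [-4, -1, 1]], D = diag(-5, -4, -6), P⁻¹ = [[-1, 0, -1], [2, 1, 1], [-2, 1, -2]].
A⁴ = P·diag(625, 256, 1296)·P⁻¹ = [[1229, -1040, 973], [-1342, 1296, -1342], [-604, 1040, -348]].
The requested entry is 1040.

1040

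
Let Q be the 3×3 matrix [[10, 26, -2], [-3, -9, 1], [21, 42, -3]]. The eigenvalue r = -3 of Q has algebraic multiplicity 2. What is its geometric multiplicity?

Q + 3I = [[13, 26, -2], [-3, -6, 1], [21, 42, 0]].
This matrix has rank 2, so its null space has dimension 3 − 2 = 1.

1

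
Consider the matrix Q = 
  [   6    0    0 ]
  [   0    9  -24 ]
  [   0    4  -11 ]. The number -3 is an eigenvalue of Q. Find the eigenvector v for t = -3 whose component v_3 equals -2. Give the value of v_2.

Q + 3I = [[9, 0, 0], [0, 12, -24], [0, 4, -8]].
Solving (Q + 3I)v = 0 gives the eigenspace spanned by (0, -4, -2).
With v_3 = -2, v = (0, -4, -2), so v_2 = -4.

-4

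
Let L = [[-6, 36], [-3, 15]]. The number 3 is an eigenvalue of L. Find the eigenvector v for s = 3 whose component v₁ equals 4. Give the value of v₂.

1

L − 3I = [[-9, 36], [-3, 12]].
Solving (L − 3I)v = 0 gives the eigenspace spanned by (4, 1).
With v₁ = 4, v = (4, 1), so v₂ = 1.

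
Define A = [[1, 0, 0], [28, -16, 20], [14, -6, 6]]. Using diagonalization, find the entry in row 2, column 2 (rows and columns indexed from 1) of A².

136

Characteristic polynomial: t^3 + 9t^2 + 14t - 24 = (t - 1)(t + 4)(t + 6), so the eigenvalues are -6, -4, 1.
t=-4: eigenvector (0, -5, -3).
t=1: eigenvector (1, 4, 2).
t=-6: eigenvector (0, 2, 1).
P = [[0, 1, 0], [-5, 4, 2], [-3, 2, 1]], D = diag(-4, 1, -6), P⁻¹ = [[0, 1, -2], [1, 0, 0], [-2, 3, -5]].
A² = P·diag(16, 1, 36)·P⁻¹ = [[1, 0, 0], [-140, 136, -200], [-70, 60, -84]].
The requested entry is 136.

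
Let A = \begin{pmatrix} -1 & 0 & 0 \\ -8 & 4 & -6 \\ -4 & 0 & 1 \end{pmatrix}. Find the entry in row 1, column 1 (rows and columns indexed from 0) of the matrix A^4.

256

Characteristic polynomial: r^3 - 4r^2 - r + 4 = (r - 4)(r - 1)(r + 1), so the eigenvalues are -1, 1, 4.
r=-1: eigenvector (1, 4, 2).
r=4: eigenvector (0, 1, 0).
r=1: eigenvector (0, 2, 1).
P = [[1, 0, 0], [4, 1, 2], [2, 0, 1]], D = diag(-1, 4, 1), P⁻¹ = [[1, 0, 0], [0, 1, -2], [-2, 0, 1]].
A⁴ = P·diag(1, 256, 1)·P⁻¹ = [[1, 0, 0], [0, 256, -510], [0, 0, 1]].
The requested entry is 256.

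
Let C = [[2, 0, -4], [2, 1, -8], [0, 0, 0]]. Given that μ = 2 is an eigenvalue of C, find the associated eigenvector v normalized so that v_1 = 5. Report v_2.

C − 2I = [[0, 0, -4], [2, -1, -8], [0, 0, -2]].
Solving (C − 2I)v = 0 gives the eigenspace spanned by (5, 10, 0).
With v_1 = 5, v = (5, 10, 0), so v_2 = 10.

10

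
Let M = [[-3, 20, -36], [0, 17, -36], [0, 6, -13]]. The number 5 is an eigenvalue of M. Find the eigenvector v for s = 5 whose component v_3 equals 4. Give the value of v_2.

12

M − 5I = [[-8, 20, -36], [0, 12, -36], [0, 6, -18]].
Solving (M − 5I)v = 0 gives the eigenspace spanned by (12, 12, 4).
With v_3 = 4, v = (12, 12, 4), so v_2 = 12.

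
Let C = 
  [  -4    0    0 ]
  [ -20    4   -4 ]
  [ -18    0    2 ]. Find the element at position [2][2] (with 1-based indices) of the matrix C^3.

Characteristic polynomial: μ^3 - 2μ^2 - 16μ + 32 = (μ - 4)(μ - 2)(μ + 4), so the eigenvalues are -4, 2, 4.
μ=-4: eigenvector (1, 4, 3).
μ=4: eigenvector (0, 1, 0).
μ=2: eigenvector (0, 2, 1).
P = [[1, 0, 0], [4, 1, 2], [3, 0, 1]], D = diag(-4, 4, 2), P⁻¹ = [[1, 0, 0], [2, 1, -2], [-3, 0, 1]].
C³ = P·diag(-64, 64, 8)·P⁻¹ = [[-64, 0, 0], [-176, 64, -112], [-216, 0, 8]].
The requested entry is 64.

64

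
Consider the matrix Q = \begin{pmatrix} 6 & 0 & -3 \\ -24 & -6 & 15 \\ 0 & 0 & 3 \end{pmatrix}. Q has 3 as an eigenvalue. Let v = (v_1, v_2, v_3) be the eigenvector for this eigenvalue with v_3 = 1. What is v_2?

-1

Q − 3I = [[3, 0, -3], [-24, -9, 15], [0, 0, 0]].
Solving (Q − 3I)v = 0 gives the eigenspace spanned by (1, -1, 1).
With v_3 = 1, v = (1, -1, 1), so v_2 = -1.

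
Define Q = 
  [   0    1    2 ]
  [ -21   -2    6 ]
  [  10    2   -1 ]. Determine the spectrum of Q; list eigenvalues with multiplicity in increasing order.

-5, 1, 1

Characteristic polynomial: p(μ) = μ^3 + 3μ^2 - 9μ + 5 = (μ - 1)^2(μ + 5).
Roots (with multiplicity): -5, 1, 1.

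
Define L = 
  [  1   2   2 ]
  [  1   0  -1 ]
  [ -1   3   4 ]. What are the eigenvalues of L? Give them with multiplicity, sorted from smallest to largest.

Characteristic polynomial: p(s) = s^3 - 5s^2 + 7s - 3 = (s - 3)(s - 1)^2.
Roots (with multiplicity): 1, 1, 3.

1, 1, 3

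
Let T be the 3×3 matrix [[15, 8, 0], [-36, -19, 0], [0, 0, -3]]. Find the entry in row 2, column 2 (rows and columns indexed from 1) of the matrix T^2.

Characteristic polynomial: λ^3 + 7λ^2 + 15λ + 9 = (λ + 1)(λ + 3)^2, so the eigenvalues are -3, -3, -1.
λ=-1: eigenvector (1, -2, 0).
λ=-3: eigenvector (-4, 9, 0).
λ=-3: eigenvector (0, 0, 1).
P = [[1, -4, 0], [-2, 9, 0], [0, 0, 1]], D = diag(-1, -3, -3), P⁻¹ = [[9, 4, 0], [2, 1, 0], [0, 0, 1]].
T² = P·diag(1, 9, 9)·P⁻¹ = [[-63, -32, 0], [144, 73, 0], [0, 0, 9]].
The requested entry is 73.

73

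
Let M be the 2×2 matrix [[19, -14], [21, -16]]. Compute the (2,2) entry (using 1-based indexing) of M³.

-274

Characteristic polynomial: t^2 - 3t - 10 = (t - 5)(t + 2), so the eigenvalues are -2, 5.
t=-2: eigenvector (2, 3).
t=5: eigenvector (1, 1).
P = [[2, 1], [3, 1]], D = diag(-2, 5), P⁻¹ = [[-1, 1], [3, -2]].
M³ = P·diag(-8, 125)·P⁻¹ = [[391, -266], [399, -274]].
The requested entry is -274.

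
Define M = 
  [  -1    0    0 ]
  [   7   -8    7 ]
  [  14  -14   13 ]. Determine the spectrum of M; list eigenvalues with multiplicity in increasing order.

Characteristic polynomial: p(μ) = μ^3 - 4μ^2 - 11μ - 6 = (μ - 6)(μ + 1)^2.
Roots (with multiplicity): -1, -1, 6.

-1, -1, 6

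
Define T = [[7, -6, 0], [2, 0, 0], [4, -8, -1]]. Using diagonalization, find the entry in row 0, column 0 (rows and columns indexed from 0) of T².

37

Characteristic polynomial: r^3 - 6r^2 + 5r + 12 = (r - 4)(r - 3)(r + 1), so the eigenvalues are -1, 3, 4.
r=3: eigenvector (-3, -2, 1).
r=4: eigenvector (2, 1, 0).
r=-1: eigenvector (0, 0, 1).
P = [[-3, 2, 0], [-2, 1, 0], [1, 0, 1]], D = diag(3, 4, -1), P⁻¹ = [[1, -2, 0], [2, -3, 0], [-1, 2, 1]].
T² = P·diag(9, 16, 1)·P⁻¹ = [[37, -42, 0], [14, -12, 0], [8, -16, 1]].
The requested entry is 37.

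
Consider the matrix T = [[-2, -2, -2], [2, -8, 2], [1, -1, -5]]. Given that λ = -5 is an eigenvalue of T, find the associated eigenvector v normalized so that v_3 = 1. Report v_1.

T + 5I = [[3, -2, -2], [2, -3, 2], [1, -1, 0]].
Solving (T + 5I)v = 0 gives the eigenspace spanned by (2, 2, 1).
With v_3 = 1, v = (2, 2, 1), so v_1 = 2.

2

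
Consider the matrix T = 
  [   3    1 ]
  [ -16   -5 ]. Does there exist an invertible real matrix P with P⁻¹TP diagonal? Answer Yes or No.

No

Characteristic polynomial: p(r) = r^2 + 2r + 1 = (r + 1)^2.
r = -1 has algebraic multiplicity 2; rank(T + 1I) = 1, so geometric multiplicity = 1.
Geometric multiplicity < algebraic multiplicity, so T is not diagonalizable.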